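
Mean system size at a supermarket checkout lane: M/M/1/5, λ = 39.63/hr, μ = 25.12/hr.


ρ = 39.63/25.12 = 1.5776
L = ρ[1 − (K+1)ρ^K + Kρ^(K+1)] / [(1−ρ)(1−ρ^(K+1))]
Numerator: 1.5776·(1 − 6·9.772871 + 5·15.417950) = 30.688828
Denominator: (-0.5776)·(-14.417950) = 8.328203
L = 30.688828/8.328203 = 3.6849

Final: 3.6849


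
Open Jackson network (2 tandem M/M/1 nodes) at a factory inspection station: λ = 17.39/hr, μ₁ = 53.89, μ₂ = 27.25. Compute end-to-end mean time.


Each node sees arrival rate λ = 17.39/hr (tandem ⇒ throughput preserved).
W₁ = 1/(μ₁−λ) = 1/(53.89−17.39) = 0.02740 hr
W₂ = 1/(μ₂−λ) = 1/(27.25−17.39) = 0.10142 hr
W_total = W₁ + W₂ = 0.02740 + 0.10142 = 0.12882 hr

Final: 0.12882 hr


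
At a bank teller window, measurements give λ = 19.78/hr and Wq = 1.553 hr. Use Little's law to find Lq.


Lq = λWq = 19.78·1.553 = 30.7183

Final: 30.7183


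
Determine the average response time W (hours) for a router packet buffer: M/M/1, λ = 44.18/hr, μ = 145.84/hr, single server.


W = 1/(μ−λ) = 1/(145.84 − 44.18) = 1/101.66 = 0.009837 hr

Final: 0.009837 hr


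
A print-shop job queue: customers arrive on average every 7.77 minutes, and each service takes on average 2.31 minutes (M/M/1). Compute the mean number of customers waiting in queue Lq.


λ = 60/7.77 = 7.7220 /hr
μ = 60/2.31 = 25.9740 /hr
ρ = λ/μ = 7.7220/25.9740 = 0.2973
Lq = ρ²/(1−ρ) = 0.08839/0.7027 = 0.1258

Final: 0.1258


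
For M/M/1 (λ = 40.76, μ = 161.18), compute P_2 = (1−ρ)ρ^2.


ρ = 40.76/161.18 = 0.2529
P_n = (1−ρ)·ρ^n = (1 − 0.2529)·0.2529^2 = 0.7471·0.063951 = 0.047779

Final: 0.047779


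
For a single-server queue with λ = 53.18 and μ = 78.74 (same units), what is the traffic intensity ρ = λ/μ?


ρ = λ/μ = 53.18/78.74 = 0.6754

Final: 0.6754


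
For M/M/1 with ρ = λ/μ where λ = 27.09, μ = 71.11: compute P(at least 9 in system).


ρ = 27.09/71.11 = 0.3810
P(N ≥ n) = ρ^n = 0.3810^9 = 0.0001690

Final: 0.0001690


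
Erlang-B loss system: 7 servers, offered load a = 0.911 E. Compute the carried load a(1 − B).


B(7,0.911) = 0.00004155 (Erlang-B)
Carried load = a(1 − B) = 0.911·(1 − 0.00004155) = 0.911·0.999958 = 0.9110 E

Final: 0.9110 Erlangs


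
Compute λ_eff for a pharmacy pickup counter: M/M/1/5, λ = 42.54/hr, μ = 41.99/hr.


ρ = 1.0131; P_K = (1−ρ)ρ^5/(1−ρ^6) = 0.172136
λ_eff = λ(1 − P_K) = 42.54·(1 − 0.172136) = 42.54·0.827864 = 35.2174 /hr

Final: 35.2174 /hr


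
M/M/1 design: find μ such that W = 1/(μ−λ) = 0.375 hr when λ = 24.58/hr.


W = 1/(μ−λ) ⇒ μ − λ = 1/W = 1/0.375 = 2.6667
μ = λ + 1/W = 24.58 + 2.6667 = 27.2467 per hr

Final: 27.2467 /hr


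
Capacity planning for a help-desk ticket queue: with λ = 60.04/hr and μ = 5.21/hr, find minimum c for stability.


Stability requires cμ > λ ⇔ c > λ/μ.
λ/μ = 60.04/5.21 = 11.5240
Minimum integer c = ⌊11.5240⌋ + 1 = 12
Check: 12·5.21 = 62.52 > 60.04, while 11·5.21 = 57.31 ≤ 60.04

Final: 12 servers


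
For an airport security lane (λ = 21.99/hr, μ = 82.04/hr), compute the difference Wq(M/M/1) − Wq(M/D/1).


ρ = 21.99/82.04 = 0.2680
Wq(M/M/1) = ρ/(μ−λ) = 0.2680/60.05 = 0.004464 hr
Wq(M/D/1) = ρ/(2(μ−λ)) = 0.002232 hr
Savings = 0.004464 − 0.002232 = 0.002232 hr

Final: 0.002232 hr


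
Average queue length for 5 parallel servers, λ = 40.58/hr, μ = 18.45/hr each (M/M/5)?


a = λ/μ = 2.1995; ρ = a/5 = 0.4399
P₀ = 0.109499
Lq = P₀·a^c·ρ / (c!·(1−ρ)²) = 0.109499·51.47287·0.4399/(120·0.31372)
= 0.06586

Final: 0.06586


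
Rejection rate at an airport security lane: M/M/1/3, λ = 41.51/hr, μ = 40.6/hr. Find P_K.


ρ = λ/μ = 41.51/40.6 = 1.0224
P_K = (1−ρ)ρ^K/(1−ρ^(K+1)) = (-0.02241·1.068760)/(1 − 1.092715)
= -0.023955/-0.092715 = 0.258373

Final: 0.258373


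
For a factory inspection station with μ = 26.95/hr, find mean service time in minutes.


Mean service time = 1/μ = 1/26.95 hour = 0.03711 hour
In minutes: 0.03711 × 60 = 2.2263 min

Final: 2.2263 min


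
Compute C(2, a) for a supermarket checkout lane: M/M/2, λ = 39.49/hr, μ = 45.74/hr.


a = λ/μ = 0.8634; ρ = a/2 = 0.4317
P₀ = 0.396961 (from M/M/c formula)
C(c,a) = [a^c/(c!(1−ρ))]·P₀ = [0.74539/(2·0.5683)]·0.396961
= 0.65578·0.396961 = 0.260319

Final: 0.260319


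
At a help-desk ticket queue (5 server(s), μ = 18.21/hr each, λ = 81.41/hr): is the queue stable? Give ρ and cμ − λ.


Total capacity cμ = 5·18.21 = 91.05/hr
ρ = λ/(cμ) = 81.41/91.05 = 0.8941
Stable ⇔ ρ < 1: YES
Spare capacity = cμ − λ = 91.05 − 81.41 = 9.64/hr

Final: ρ = 0.8941; stable; margin = 9.64/hr


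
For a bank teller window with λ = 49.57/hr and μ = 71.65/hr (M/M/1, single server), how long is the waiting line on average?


ρ = 49.57/71.65 = 0.6918
Lq = ρ²/(1−ρ) = 0.4786/0.3082 = 1.5532

Final: 1.5532


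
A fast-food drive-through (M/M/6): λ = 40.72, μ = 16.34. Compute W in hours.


a = 2.4920; ρ = 0.4153; P₀ = 0.082281
Lq = P₀·a^c·ρ/(c!(1−ρ)²) = 0.03326
Wq = Lq/λ = 0.03326/40.72 = 0.0008168 hr
W = Wq + 1/μ = 0.0008168 + 0.06120 = 0.06202 hr

Final: 0.06202 hr


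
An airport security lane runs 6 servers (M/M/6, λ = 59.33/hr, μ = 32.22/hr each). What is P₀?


a = λ/μ = 59.33/32.22 = 1.8414; ρ = a/c = 0.3069
Σ_{k=0}^{5} a^k/k! (terms k=0..5) = 1.00000 + 1.84140 + 1.69538 + 1.04063 + 0.47905 + 0.17643 = 6.23289
Tail: a^6/(6!(1−ρ)) = 38.98458/(720·0.6931) = 0.07812
P₀ = 1/(6.23289 + 0.07812) = 1/6.31101 = 0.158453

Final: 0.158453


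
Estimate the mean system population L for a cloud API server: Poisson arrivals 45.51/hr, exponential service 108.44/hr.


ρ = λ/μ = 45.51/108.44 = 0.4197
L = ρ/(1−ρ) = 0.4197/(1 − 0.4197) = 0.4197/0.5803 = 0.7232

Final: 0.7232


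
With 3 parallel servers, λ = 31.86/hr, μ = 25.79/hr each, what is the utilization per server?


ρ = λ/(cμ) = 31.86/(3·25.79) = 31.86/77.37 = 0.4118

Final: 0.4118


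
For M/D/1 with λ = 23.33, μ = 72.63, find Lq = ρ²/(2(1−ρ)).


ρ = 23.33/72.63 = 0.3212
M/D/1: Lq = ρ²/(2(1−ρ)) = 0.1032/(2·0.6788) = 0.07600

Final: 0.07600


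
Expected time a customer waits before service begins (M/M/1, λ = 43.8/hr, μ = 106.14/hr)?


ρ = 43.8/106.14 = 0.4127
Wq = ρ/(μ−λ) = 0.4127/(106.14 − 43.8) = 0.4127/62.34 = 0.006620 hr

Final: 0.006620 hr


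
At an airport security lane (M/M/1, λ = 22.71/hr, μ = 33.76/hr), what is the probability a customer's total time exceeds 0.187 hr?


W ~ Exponential(μ−λ) for M/M/1.
μ − λ = 33.76 − 22.71 = 11.0500
P(W > t) = e^{−(μ−λ)t} = e^{−2.0663} = 0.126647

Final: 0.126647


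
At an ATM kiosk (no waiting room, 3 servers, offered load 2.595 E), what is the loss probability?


B(c,a) = (a^c/c!) / Σ_{k=0}^{c} a^k/k!
a^3/3! = 2.912466
Σ terms (k=0..3): 1.00000 + 2.59500 + 3.36701 + 2.91247 = 9.874478
B = 2.912466/9.874478 = 0.294949

Final: 0.294949


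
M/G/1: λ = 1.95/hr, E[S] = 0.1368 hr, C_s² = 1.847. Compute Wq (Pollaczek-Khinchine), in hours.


ρ = λ·E[S] = 1.95·0.1368 = 0.2668
E[S²] = E[S]²(1+C_s²) = 0.1368²·(1+1.847) = 0.053279
Wq = λ·E[S²]/(2(1−ρ)) = 1.95·0.053279/(2·0.7332) = 0.07085 hr

Final: 0.07085 hr


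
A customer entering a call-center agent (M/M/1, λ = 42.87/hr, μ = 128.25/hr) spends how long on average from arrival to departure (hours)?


W = 1/(μ−λ) = 1/(128.25 − 42.87) = 1/85.38 = 0.01171 hr

Final: 0.01171 hr


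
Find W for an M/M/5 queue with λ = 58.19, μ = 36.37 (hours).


a = 1.5999; ρ = 0.3200; P₀ = 0.201452
Lq = P₀·a^c·ρ/(c!(1−ρ)²) = 0.01218
Wq = Lq/λ = 0.01218/58.19 = 0.0002093 hr
W = Wq + 1/μ = 0.0002093 + 0.02750 = 0.02770 hr

Final: 0.02770 hr


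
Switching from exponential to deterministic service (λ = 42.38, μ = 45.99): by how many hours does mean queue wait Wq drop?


ρ = 42.38/45.99 = 0.9215
Wq(M/M/1) = ρ/(μ−λ) = 0.9215/3.61 = 0.25526 hr
Wq(M/D/1) = ρ/(2(μ−λ)) = 0.12763 hr
Savings = 0.25526 − 0.12763 = 0.12763 hr

Final: 0.12763 hr


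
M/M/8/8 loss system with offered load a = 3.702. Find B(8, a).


B(c,a) = (a^c/c!) / Σ_{k=0}^{c} a^k/k!
a^8/8! = 0.874925
Σ terms (k=0..8): 1.00000 + 3.70200 + 6.85240 + 8.45586 + 7.82590 + 5.79430 + 3.57508 + 1.89071 + 0.87492 = 39.971181
B = 0.874925/39.971181 = 0.021889

Final: 0.021889


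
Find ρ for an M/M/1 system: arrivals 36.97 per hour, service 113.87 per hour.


ρ = λ/μ = 36.97/113.87 = 0.3247

Final: 0.3247


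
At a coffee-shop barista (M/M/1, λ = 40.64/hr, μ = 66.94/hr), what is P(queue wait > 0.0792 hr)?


ρ = 40.64/66.94 = 0.6071
P(Wq > t) = ρ·e^{−(μ−λ)t} = 0.6071·e^{−2.0830}
= 0.6071·0.124561 = 0.075622

Final: 0.075622


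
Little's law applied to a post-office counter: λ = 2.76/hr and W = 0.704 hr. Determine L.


L = λW = 2.76·0.704 = 1.9430

Final: 1.9430


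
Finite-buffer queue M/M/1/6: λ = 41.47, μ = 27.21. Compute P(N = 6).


ρ = λ/μ = 41.47/27.21 = 1.5241
P_K = (1−ρ)ρ^K/(1−ρ^(K+1)) = (-0.5241·12.532363)/(1 − 19.100224)
= -6.567861/-18.100224 = 0.362861

Final: 0.362861


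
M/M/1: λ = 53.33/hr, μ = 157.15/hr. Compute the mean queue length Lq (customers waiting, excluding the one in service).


ρ = 53.33/157.15 = 0.3394
Lq = ρ²/(1−ρ) = 0.1152/0.6606 = 0.1743

Final: 0.1743


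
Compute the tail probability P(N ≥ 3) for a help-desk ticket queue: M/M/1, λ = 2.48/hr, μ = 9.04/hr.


ρ = 2.48/9.04 = 0.2743
P(N ≥ n) = ρ^n = 0.2743^3 = 0.020647

Final: 0.020647


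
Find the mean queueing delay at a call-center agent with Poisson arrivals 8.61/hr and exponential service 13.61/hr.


ρ = 8.61/13.61 = 0.6326
Wq = ρ/(μ−λ) = 0.6326/(13.61 − 8.61) = 0.6326/5.00 = 0.1265 hr

Final: 0.1265 hr


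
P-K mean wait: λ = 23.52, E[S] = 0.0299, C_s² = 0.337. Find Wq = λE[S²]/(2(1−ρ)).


ρ = λ·E[S] = 23.52·0.0299 = 0.7032
E[S²] = E[S]²(1+C_s²) = 0.0299²·(1+0.337) = 0.001195
Wq = λ·E[S²]/(2(1−ρ)) = 23.52·0.001195/(2·0.2968) = 0.04737 hr

Final: 0.04737 hr


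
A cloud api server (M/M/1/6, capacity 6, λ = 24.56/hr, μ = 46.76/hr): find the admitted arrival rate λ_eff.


ρ = 0.5252; P_K = (1−ρ)ρ^6/(1−ρ^7) = 0.010079
λ_eff = λ(1 − P_K) = 24.56·(1 − 0.010079) = 24.56·0.989921 = 24.3125 /hr

Final: 24.3125 /hr


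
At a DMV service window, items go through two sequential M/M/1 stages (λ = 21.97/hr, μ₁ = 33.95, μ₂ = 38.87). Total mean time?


Each node sees arrival rate λ = 21.97/hr (tandem ⇒ throughput preserved).
W₁ = 1/(μ₁−λ) = 1/(33.95−21.97) = 0.08347 hr
W₂ = 1/(μ₂−λ) = 1/(38.87−21.97) = 0.05917 hr
W_total = W₁ + W₂ = 0.08347 + 0.05917 = 0.14264 hr

Final: 0.14264 hr


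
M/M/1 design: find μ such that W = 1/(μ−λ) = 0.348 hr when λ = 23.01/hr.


W = 1/(μ−λ) ⇒ μ − λ = 1/W = 1/0.348 = 2.8736
μ = λ + 1/W = 23.01 + 2.8736 = 25.8836 per hr

Final: 25.8836 /hr


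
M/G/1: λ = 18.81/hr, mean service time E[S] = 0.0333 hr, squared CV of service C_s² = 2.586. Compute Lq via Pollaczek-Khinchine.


ρ = λ·E[S] = 18.81·0.0333 = 0.6264
Lq = ρ²(1+C_s²)/(2(1−ρ)) = 0.3923·(1+2.586)/(2·0.3736)
= 0.3923·3.5860/0.7473 = 1.88282

Final: 1.88282


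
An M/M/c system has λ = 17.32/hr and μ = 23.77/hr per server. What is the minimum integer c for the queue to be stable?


Stability requires cμ > λ ⇔ c > λ/μ.
λ/μ = 17.32/23.77 = 0.7286
Minimum integer c = ⌊0.7286⌋ + 1 = 1
Check: 1·23.77 = 23.77 > 17.32, while 0·23.77 = 0.00 ≤ 17.32

Final: 1 servers


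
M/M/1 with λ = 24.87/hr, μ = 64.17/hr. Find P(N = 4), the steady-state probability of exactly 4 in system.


ρ = 24.87/64.17 = 0.3876
P_n = (1−ρ)·ρ^n = (1 − 0.3876)·0.3876^4 = 0.6124·0.022562 = 0.013818

Final: 0.013818


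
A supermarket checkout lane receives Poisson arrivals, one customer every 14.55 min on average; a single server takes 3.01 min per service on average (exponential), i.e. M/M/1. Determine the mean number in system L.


λ = 60/14.55 = 4.1237 /hr
μ = 60/3.01 = 19.9336 /hr
ρ = λ/μ = 4.1237/19.9336 = 0.2069
L = ρ/(1−ρ) = 0.2069/0.7931 = 0.2608

Final: 0.2608


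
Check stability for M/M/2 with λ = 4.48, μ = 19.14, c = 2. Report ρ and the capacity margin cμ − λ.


Total capacity cμ = 2·19.14 = 38.28/hr
ρ = λ/(cμ) = 4.48/38.28 = 0.1170
Stable ⇔ ρ < 1: YES
Spare capacity = cμ − λ = 38.28 − 4.48 = 33.80/hr

Final: ρ = 0.1170; stable; margin = 33.80/hr


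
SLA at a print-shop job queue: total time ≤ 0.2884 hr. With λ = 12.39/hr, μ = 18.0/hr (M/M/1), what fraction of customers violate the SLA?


W ~ Exponential(μ−λ) for M/M/1.
μ − λ = 18.0 − 12.39 = 5.6100
P(W > t) = e^{−(μ−λ)t} = e^{−1.6179} = 0.198310

Final: 0.198310


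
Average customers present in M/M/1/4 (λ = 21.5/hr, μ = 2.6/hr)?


ρ = 21.5/2.6 = 8.2692
L = ρ[1 − (K+1)ρ^K + Kρ^(K+1)] / [(1−ρ)(1−ρ^(K+1))]
Numerator: 8.2692·(1 − 5·4675.848677 + 4·38665.671752) = 1085621.360722
Denominator: (-7.2692)·(-38664.671752) = 281062.421580
L = 1085621.360722/281062.421580 = 3.8626

Final: 3.8626


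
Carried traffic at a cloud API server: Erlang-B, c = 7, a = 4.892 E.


B(7,4.892) = 0.113783 (Erlang-B)
Carried load = a(1 − B) = 4.892·(1 − 0.113783) = 4.892·0.886217 = 4.3354 E

Final: 4.3354 Erlangs


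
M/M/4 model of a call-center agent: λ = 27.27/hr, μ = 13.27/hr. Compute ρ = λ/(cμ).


ρ = λ/(cμ) = 27.27/(4·13.27) = 27.27/53.08 = 0.5138

Final: 0.5138


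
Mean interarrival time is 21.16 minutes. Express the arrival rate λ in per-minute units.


λ = 1/(interarrival time) in consistent units.
1 minute = 1 min, so λ = 1/21.16 = 0.04726 per minute

Final: 0.04726 /min


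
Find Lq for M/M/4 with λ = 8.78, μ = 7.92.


a = λ/μ = 1.1086; ρ = a/4 = 0.2771
P₀ = 0.329251
Lq = P₀·a^c·ρ / (c!·(1−ρ)²) = 0.329251·1.51035·0.2771/(24·0.52252)
= 0.01099

Final: 0.01099


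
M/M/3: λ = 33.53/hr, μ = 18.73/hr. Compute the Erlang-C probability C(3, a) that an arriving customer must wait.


a = λ/μ = 1.7902; ρ = a/3 = 0.5967
P₀ = 0.147851 (from M/M/c formula)
C(c,a) = [a^c/(c!(1−ρ))]·P₀ = [5.73703/(6·0.4033)]·0.147851
= 2.37102·0.147851 = 0.350558

Final: 0.350558


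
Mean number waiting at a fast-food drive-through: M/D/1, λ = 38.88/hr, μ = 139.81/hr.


ρ = 38.88/139.81 = 0.2781
M/D/1: Lq = ρ²/(2(1−ρ)) = 0.07733/(2·0.7219) = 0.05356

Final: 0.05356


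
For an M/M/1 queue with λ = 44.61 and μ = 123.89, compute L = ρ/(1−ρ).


ρ = λ/μ = 44.61/123.89 = 0.3601
L = ρ/(1−ρ) = 0.3601/(1 − 0.3601) = 0.3601/0.6399 = 0.5627

Final: 0.5627


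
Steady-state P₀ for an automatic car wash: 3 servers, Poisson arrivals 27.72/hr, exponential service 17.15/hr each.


a = λ/μ = 27.72/17.15 = 1.6163; ρ = a/c = 0.5388
Σ_{k=0}^{2} a^k/k! (terms k=0..2) = 1.00000 + 1.61633 + 1.30626 = 3.92258
Tail: a^3/(3!(1−ρ)) = 4.22267/(6·0.4612) = 1.52589
P₀ = 1/(3.92258 + 1.52589) = 1/5.44847 = 0.183538

Final: 0.183538


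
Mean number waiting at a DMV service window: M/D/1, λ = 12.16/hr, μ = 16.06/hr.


ρ = 12.16/16.06 = 0.7572
M/D/1: Lq = ρ²/(2(1−ρ)) = 0.5733/(2·0.2428) = 1.18039

Final: 1.18039


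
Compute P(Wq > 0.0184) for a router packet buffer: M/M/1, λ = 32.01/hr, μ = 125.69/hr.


ρ = 32.01/125.69 = 0.2547
P(Wq > t) = ρ·e^{−(μ−λ)t} = 0.2547·e^{−1.7237}
= 0.2547·0.178403 = 0.045435

Final: 0.045435


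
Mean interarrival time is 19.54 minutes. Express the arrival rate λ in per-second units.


λ = 1/(interarrival time) in consistent units.
1 second = 0.0166667 min, so λ = 0.0166667/19.54 = 0.0008530 per second

Final: 0.0008530 /sec


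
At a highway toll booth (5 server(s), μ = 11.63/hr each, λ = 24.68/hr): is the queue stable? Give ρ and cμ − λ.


Total capacity cμ = 5·11.63 = 58.15/hr
ρ = λ/(cμ) = 24.68/58.15 = 0.4244
Stable ⇔ ρ < 1: YES
Spare capacity = cμ − λ = 58.15 − 24.68 = 33.47/hr

Final: ρ = 0.4244; stable; margin = 33.47/hr


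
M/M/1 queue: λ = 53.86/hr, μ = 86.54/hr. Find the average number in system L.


ρ = λ/μ = 53.86/86.54 = 0.6224
L = ρ/(1−ρ) = 0.6224/(1 − 0.6224) = 0.6224/0.3776 = 1.6481

Final: 1.6481


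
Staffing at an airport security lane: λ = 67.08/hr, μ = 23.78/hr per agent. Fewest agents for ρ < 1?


Stability requires cμ > λ ⇔ c > λ/μ.
λ/μ = 67.08/23.78 = 2.8209
Minimum integer c = ⌊2.8209⌋ + 1 = 3
Check: 3·23.78 = 71.34 > 67.08, while 2·23.78 = 47.56 ≤ 67.08

Final: 3 servers


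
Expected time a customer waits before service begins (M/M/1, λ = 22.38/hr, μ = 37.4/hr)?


ρ = 22.38/37.4 = 0.5984
Wq = ρ/(μ−λ) = 0.5984/(37.4 − 22.38) = 0.5984/15.02 = 0.03984 hr

Final: 0.03984 hr


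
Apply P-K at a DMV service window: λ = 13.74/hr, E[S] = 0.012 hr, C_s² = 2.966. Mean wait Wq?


ρ = λ·E[S] = 13.74·0.012 = 0.1649
E[S²] = E[S]²(1+C_s²) = 0.012²·(1+2.966) = 0.0005711
Wq = λ·E[S²]/(2(1−ρ)) = 13.74·0.0005711/(2·0.8351) = 0.004698 hr

Final: 0.004698 hr


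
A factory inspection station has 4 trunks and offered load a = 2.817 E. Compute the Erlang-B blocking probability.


B(c,a) = (a^c/c!) / Σ_{k=0}^{c} a^k/k!
a^4/4! = 2.623833
Σ terms (k=0..4): 1.00000 + 2.81700 + 3.96774 + 3.72571 + 2.62383 = 14.134289
B = 2.623833/14.134289 = 0.185636

Final: 0.185636


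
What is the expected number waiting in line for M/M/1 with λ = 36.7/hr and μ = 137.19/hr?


ρ = 36.7/137.19 = 0.2675
Lq = ρ²/(1−ρ) = 0.07156/0.7325 = 0.09770

Final: 0.09770


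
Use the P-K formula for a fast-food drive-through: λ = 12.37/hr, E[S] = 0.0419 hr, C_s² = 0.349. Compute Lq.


ρ = λ·E[S] = 12.37·0.0419 = 0.5183
Lq = ρ²(1+C_s²)/(2(1−ρ)) = 0.2686·(1+0.349)/(2·0.4817)
= 0.2686·1.3490/0.9634 = 0.37616

Final: 0.37616


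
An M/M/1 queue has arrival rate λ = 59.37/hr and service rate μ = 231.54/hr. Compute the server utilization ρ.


ρ = λ/μ = 59.37/231.54 = 0.2564

Final: 0.2564


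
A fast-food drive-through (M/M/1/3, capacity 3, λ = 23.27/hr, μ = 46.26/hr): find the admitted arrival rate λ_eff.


ρ = 0.5030; P_K = (1−ρ)ρ^3/(1−ρ^4) = 0.067584
λ_eff = λ(1 − P_K) = 23.27·(1 − 0.067584) = 23.27·0.932416 = 21.6973 /hr

Final: 21.6973 /hr


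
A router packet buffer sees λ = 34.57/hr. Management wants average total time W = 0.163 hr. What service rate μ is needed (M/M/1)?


W = 1/(μ−λ) ⇒ μ − λ = 1/W = 1/0.163 = 6.1350
μ = λ + 1/W = 34.57 + 6.1350 = 40.7050 per hr

Final: 40.7050 /hr


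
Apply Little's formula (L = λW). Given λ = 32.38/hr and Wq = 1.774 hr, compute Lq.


Lq = λWq = 32.38·1.774 = 57.4421

Final: 57.4421


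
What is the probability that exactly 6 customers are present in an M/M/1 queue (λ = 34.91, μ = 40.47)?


ρ = 34.91/40.47 = 0.8626
P_n = (1−ρ)·ρ^n = (1 − 0.8626)·0.8626^6 = 0.1374·0.412003 = 0.056603

Final: 0.056603


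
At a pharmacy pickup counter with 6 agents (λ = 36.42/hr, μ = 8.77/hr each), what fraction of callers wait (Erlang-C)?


a = λ/μ = 4.1528; ρ = a/6 = 0.6921
P₀ = 0.013979 (from M/M/c formula)
C(c,a) = [a^c/(c!(1−ρ))]·P₀ = [5129.11089/(720·0.3079)]·0.013979
= 23.13904·0.013979 = 0.323461

Final: 0.323461


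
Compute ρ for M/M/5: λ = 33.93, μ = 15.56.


ρ = λ/(cμ) = 33.93/(5·15.56) = 33.93/77.80 = 0.4361

Final: 0.4361


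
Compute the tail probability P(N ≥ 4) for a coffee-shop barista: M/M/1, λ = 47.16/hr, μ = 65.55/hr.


ρ = 47.16/65.55 = 0.7195
P(N ≥ n) = ρ^n = 0.7195^4 = 0.267920

Final: 0.267920


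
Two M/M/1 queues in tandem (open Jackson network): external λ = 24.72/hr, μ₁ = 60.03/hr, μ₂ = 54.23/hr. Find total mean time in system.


Each node sees arrival rate λ = 24.72/hr (tandem ⇒ throughput preserved).
W₁ = 1/(μ₁−λ) = 1/(60.03−24.72) = 0.02832 hr
W₂ = 1/(μ₂−λ) = 1/(54.23−24.72) = 0.03389 hr
W_total = W₁ + W₂ = 0.02832 + 0.03389 = 0.06221 hr

Final: 0.06221 hr


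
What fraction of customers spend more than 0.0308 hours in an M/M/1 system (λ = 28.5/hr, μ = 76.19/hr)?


W ~ Exponential(μ−λ) for M/M/1.
μ − λ = 76.19 − 28.5 = 47.6900
P(W > t) = e^{−(μ−λ)t} = e^{−1.4689} = 0.230190

Final: 0.230190


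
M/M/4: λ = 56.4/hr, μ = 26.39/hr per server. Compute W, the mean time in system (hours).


a = 2.1372; ρ = 0.5343; P₀ = 0.112178
Lq = P₀·a^c·ρ/(c!(1−ρ)²) = 0.24022
Wq = Lq/λ = 0.24022/56.4 = 0.004259 hr
W = Wq + 1/μ = 0.004259 + 0.03789 = 0.04215 hr

Final: 0.04215 hr


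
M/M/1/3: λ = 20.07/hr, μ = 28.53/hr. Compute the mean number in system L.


ρ = 20.07/28.53 = 0.7035
L = ρ[1 − (K+1)ρ^K + Kρ^(K+1)] / [(1−ρ)(1−ρ^(K+1))]
Numerator: 0.7035·(1 − 4·0.348126 + 3·0.244896) = 0.240716
Denominator: (0.2965)·(0.755104) = 0.223911
L = 0.240716/0.223911 = 1.0751

Final: 1.0751


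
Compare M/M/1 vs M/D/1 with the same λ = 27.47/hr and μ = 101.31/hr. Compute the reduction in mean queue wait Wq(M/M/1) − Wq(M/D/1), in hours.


ρ = 27.47/101.31 = 0.2711
Wq(M/M/1) = ρ/(μ−λ) = 0.2711/73.84 = 0.003672 hr
Wq(M/D/1) = ρ/(2(μ−λ)) = 0.001836 hr
Savings = 0.003672 − 0.001836 = 0.001836 hr

Final: 0.001836 hr


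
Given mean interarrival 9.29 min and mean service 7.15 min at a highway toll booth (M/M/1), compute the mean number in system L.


λ = 60/9.29 = 6.4586 /hr
μ = 60/7.15 = 8.3916 /hr
ρ = λ/μ = 6.4586/8.3916 = 0.7696
L = ρ/(1−ρ) = 0.7696/0.2304 = 3.3411

Final: 3.3411


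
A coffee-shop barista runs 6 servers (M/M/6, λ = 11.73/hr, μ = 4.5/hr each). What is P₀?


a = λ/μ = 11.73/4.5 = 2.6067; ρ = a/c = 0.4344
Σ_{k=0}^{5} a^k/k! (terms k=0..5) = 1.00000 + 2.60667 + 3.39736 + 2.95192 + 1.92367 + 1.00287 = 12.88249
Tail: a^6/(6!(1−ρ)) = 313.69890/(720·0.5656) = 0.77038
P₀ = 1/(12.88249 + 0.77038) = 1/13.65287 = 0.073245

Final: 0.073245


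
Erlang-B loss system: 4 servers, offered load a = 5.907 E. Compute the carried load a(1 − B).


B(4,5.907) = 0.463558 (Erlang-B)
Carried load = a(1 − B) = 5.907·(1 − 0.463558) = 5.907·0.536442 = 3.1688 E

Final: 3.1688 Erlangs


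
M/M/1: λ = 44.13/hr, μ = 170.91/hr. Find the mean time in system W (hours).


W = 1/(μ−λ) = 1/(170.91 − 44.13) = 1/126.78 = 0.007888 hr

Final: 0.007888 hr


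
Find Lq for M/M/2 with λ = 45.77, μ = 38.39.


a = λ/μ = 1.1922; ρ = a/2 = 0.5961
P₀ = 0.253040
Lq = P₀·a^c·ρ / (c!·(1−ρ)²) = 0.253040·1.42143·0.5961/(2·0.16312)
= 0.65722

Final: 0.65722


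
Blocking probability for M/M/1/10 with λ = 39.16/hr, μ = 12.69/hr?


ρ = λ/μ = 39.16/12.69 = 3.0859
P_K = (1−ρ)ρ^K/(1−ρ^(K+1)) = (-2.0859·78308.807474)/(1 − 241652.710850)
= -163343.903376/-241651.710850 = 0.675948

Final: 0.675948


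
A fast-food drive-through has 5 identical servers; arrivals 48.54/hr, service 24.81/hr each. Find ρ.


ρ = λ/(cμ) = 48.54/(5·24.81) = 48.54/124.05 = 0.3913

Final: 0.3913


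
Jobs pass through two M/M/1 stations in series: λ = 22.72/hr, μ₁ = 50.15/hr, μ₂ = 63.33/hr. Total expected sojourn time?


Each node sees arrival rate λ = 22.72/hr (tandem ⇒ throughput preserved).
W₁ = 1/(μ₁−λ) = 1/(50.15−22.72) = 0.03646 hr
W₂ = 1/(μ₂−λ) = 1/(63.33−22.72) = 0.02462 hr
W_total = W₁ + W₂ = 0.03646 + 0.02462 = 0.06108 hr

Final: 0.06108 hr


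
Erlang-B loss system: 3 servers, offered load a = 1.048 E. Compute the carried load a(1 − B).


B(3,1.048) = 0.068784 (Erlang-B)
Carried load = a(1 − B) = 1.048·(1 − 0.068784) = 1.048·0.931216 = 0.9759 E

Final: 0.9759 Erlangs


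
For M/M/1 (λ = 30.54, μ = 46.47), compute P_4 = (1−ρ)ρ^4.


ρ = 30.54/46.47 = 0.6572
P_n = (1−ρ)·ρ^n = (1 − 0.6572)·0.6572^4 = 0.3428·0.186546 = 0.063948

Final: 0.063948


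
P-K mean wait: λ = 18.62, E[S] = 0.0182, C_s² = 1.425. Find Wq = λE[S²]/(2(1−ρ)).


ρ = λ·E[S] = 18.62·0.0182 = 0.3389
E[S²] = E[S]²(1+C_s²) = 0.0182²·(1+1.425) = 0.0008033
Wq = λ·E[S²]/(2(1−ρ)) = 18.62·0.0008033/(2·0.6611) = 0.01131 hr

Final: 0.01131 hr


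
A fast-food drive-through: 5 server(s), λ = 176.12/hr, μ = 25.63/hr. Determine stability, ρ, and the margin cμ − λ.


Total capacity cμ = 5·25.63 = 128.15/hr
ρ = λ/(cμ) = 176.12/128.15 = 1.3743
Stable ⇔ ρ < 1: NO
Spare capacity = cμ − λ = 128.15 − 176.12 = -47.97/hr

Final: ρ = 1.3743; unstable; margin = -47.97/hr


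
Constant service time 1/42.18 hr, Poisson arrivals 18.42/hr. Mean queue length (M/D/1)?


ρ = 18.42/42.18 = 0.4367
M/D/1: Lq = ρ²/(2(1−ρ)) = 0.1907/(2·0.5633) = 0.16928

Final: 0.16928


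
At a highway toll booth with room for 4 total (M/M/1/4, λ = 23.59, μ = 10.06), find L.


ρ = 23.59/10.06 = 2.3449
L = ρ[1 − (K+1)ρ^K + Kρ^(K+1)] / [(1−ρ)(1−ρ^(K+1))]
Numerator: 2.3449·(1 − 5·30.235687 + 4·70.900582) = 312.869746
Denominator: (-1.3449)·(-69.900582) = 94.011419
L = 312.869746/94.011419 = 3.3280

Final: 3.3280


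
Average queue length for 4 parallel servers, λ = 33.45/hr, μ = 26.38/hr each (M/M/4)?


a = λ/μ = 1.2680; ρ = a/4 = 0.3170
P₀ = 0.280157
Lq = P₀·a^c·ρ / (c!·(1−ρ)²) = 0.280157·2.58515·0.3170/(24·0.46649)
= 0.02051

Final: 0.02051


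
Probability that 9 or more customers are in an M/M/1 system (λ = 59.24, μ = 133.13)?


ρ = 59.24/133.13 = 0.4450
P(N ≥ n) = ρ^n = 0.4450^9 = 0.0006840

Final: 0.0006840


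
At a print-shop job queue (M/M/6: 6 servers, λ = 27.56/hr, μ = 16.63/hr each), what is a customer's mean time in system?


a = 1.6572; ρ = 0.2762; P₀ = 0.190574
Lq = P₀·a^c·ρ/(c!(1−ρ)²) = 0.002891
Wq = Lq/λ = 0.002891/27.56 = 0.0001049 hr
W = Wq + 1/μ = 0.0001049 + 0.06013 = 0.06024 hr

Final: 0.06024 hr


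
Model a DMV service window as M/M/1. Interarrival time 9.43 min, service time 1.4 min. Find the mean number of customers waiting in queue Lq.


λ = 60/9.43 = 6.3627 /hr
μ = 60/1.4 = 42.8571 /hr
ρ = λ/μ = 6.3627/42.8571 = 0.1485
Lq = ρ²/(1−ρ) = 0.02204/0.8515 = 0.02588

Final: 0.02588


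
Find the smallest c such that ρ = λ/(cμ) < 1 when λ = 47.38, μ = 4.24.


Stability requires cμ > λ ⇔ c > λ/μ.
λ/μ = 47.38/4.24 = 11.1745
Minimum integer c = ⌊11.1745⌋ + 1 = 12
Check: 12·4.24 = 50.88 > 47.38, while 11·4.24 = 46.64 ≤ 47.38

Final: 12 servers


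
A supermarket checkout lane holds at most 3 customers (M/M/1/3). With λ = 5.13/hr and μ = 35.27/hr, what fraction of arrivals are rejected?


ρ = λ/μ = 5.13/35.27 = 0.1454
P_K = (1−ρ)ρ^K/(1−ρ^(K+1)) = (0.8546·0.003077)/(1 − 0.0004476)
= 0.002630/0.999552 = 0.002631

Final: 0.002631


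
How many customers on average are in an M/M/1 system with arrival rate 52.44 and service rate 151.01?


ρ = λ/μ = 52.44/151.01 = 0.3473
L = ρ/(1−ρ) = 0.3473/(1 − 0.3473) = 0.3473/0.6527 = 0.5320

Final: 0.5320


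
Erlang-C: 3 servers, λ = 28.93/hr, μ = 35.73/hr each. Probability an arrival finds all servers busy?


a = λ/μ = 0.8097; ρ = a/3 = 0.2699
P₀ = 0.442742 (from M/M/c formula)
C(c,a) = [a^c/(c!(1−ρ))]·P₀ = [0.53082/(6·0.7301)]·0.442742
= 0.12117·0.442742 = 0.053649

Final: 0.053649


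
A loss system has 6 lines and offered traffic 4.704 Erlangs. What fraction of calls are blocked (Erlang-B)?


B(c,a) = (a^c/c!) / Σ_{k=0}^{c} a^k/k!
a^6/6! = 15.047744
Σ terms (k=0..6): 1.00000 + 4.70400 + 11.06381 + 17.34805 + 20.40131 + 19.19355 + 15.04774 = 88.758461
B = 15.047744/88.758461 = 0.169536

Final: 0.169536


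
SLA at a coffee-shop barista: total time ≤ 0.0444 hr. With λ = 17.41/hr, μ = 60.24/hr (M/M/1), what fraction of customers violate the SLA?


W ~ Exponential(μ−λ) for M/M/1.
μ − λ = 60.24 − 17.41 = 42.8300
P(W > t) = e^{−(μ−λ)t} = e^{−1.9017} = 0.149322

Final: 0.149322


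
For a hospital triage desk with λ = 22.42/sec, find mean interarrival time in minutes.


Mean interarrival time = 1/λ = 1/22.42 second = 0.04460 second
In minutes: 0.04460 × 0.0166667 = 0.0007434 min

Final: 0.0007434 min


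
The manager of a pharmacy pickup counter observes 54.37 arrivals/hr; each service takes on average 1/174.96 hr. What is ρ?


ρ = λ/μ = 54.37/174.96 = 0.3108

Final: 0.3108


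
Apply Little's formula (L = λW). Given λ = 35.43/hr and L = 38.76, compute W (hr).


W = L/λ = 38.76/35.43 = 1.0940 hr

Final: 1.0940 hr


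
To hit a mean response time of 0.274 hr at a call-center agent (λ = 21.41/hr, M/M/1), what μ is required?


W = 1/(μ−λ) ⇒ μ − λ = 1/W = 1/0.274 = 3.6496
μ = λ + 1/W = 21.41 + 3.6496 = 25.0596 per hr

Final: 25.0596 /hr


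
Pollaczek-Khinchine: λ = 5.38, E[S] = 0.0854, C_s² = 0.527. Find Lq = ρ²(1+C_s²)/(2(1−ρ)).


ρ = λ·E[S] = 5.38·0.0854 = 0.4595
Lq = ρ²(1+C_s²)/(2(1−ρ)) = 0.2111·(1+0.527)/(2·0.5405)
= 0.2111·1.5270/1.0811 = 0.29816

Final: 0.29816


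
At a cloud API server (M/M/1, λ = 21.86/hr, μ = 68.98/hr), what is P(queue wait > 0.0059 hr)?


ρ = 21.86/68.98 = 0.3169
P(Wq > t) = ρ·e^{−(μ−λ)t} = 0.3169·e^{−0.2780}
= 0.3169·0.757291 = 0.239988

Final: 0.239988


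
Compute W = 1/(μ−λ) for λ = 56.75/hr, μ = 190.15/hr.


W = 1/(μ−λ) = 1/(190.15 − 56.75) = 1/133.40 = 0.007496 hr

Final: 0.007496 hr


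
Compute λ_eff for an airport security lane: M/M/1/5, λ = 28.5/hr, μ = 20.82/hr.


ρ = 1.3689; P_K = (1−ρ)ρ^5/(1−ρ^6) = 0.317772
λ_eff = λ(1 − P_K) = 28.5·(1 − 0.317772) = 28.5·0.682228 = 19.4435 /hr

Final: 19.4435 /hr


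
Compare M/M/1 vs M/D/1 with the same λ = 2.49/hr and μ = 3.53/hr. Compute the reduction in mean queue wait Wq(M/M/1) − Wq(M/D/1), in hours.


ρ = 2.49/3.53 = 0.7054
Wq(M/M/1) = ρ/(μ−λ) = 0.7054/1.04 = 0.67825 hr
Wq(M/D/1) = ρ/(2(μ−λ)) = 0.33913 hr
Savings = 0.67825 − 0.33913 = 0.33913 hr

Final: 0.33913 hr


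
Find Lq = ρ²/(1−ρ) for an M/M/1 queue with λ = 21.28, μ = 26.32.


ρ = 21.28/26.32 = 0.8085
Lq = ρ²/(1−ρ) = 0.6537/0.1915 = 3.4137

Final: 3.4137


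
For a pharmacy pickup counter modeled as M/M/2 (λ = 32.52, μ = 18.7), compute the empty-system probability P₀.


a = λ/μ = 32.52/18.7 = 1.7390; ρ = a/c = 0.8695
Σ_{k=0}^{1} a^k/k! (terms k=0..1) = 1.00000 + 1.73904 = 2.73904
Tail: a^2/(2!(1−ρ)) = 3.02425/(2·0.1305) = 11.58883
P₀ = 1/(2.73904 + 11.58883) = 1/14.32787 = 0.069794

Final: 0.069794


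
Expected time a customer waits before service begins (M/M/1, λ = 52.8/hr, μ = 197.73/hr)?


ρ = 52.8/197.73 = 0.2670
Wq = ρ/(μ−λ) = 0.2670/(197.73 − 52.8) = 0.2670/144.93 = 0.001842 hr

Final: 0.001842 hr


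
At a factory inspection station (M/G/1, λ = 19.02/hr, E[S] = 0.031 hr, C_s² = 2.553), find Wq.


ρ = λ·E[S] = 19.02·0.031 = 0.5896
E[S²] = E[S]²(1+C_s²) = 0.031²·(1+2.553) = 0.003414
Wq = λ·E[S²]/(2(1−ρ)) = 19.02·0.003414/(2·0.4104) = 0.07912 hr

Final: 0.07912 hr


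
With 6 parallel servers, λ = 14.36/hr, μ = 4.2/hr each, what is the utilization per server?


ρ = λ/(cμ) = 14.36/(6·4.2) = 14.36/25.20 = 0.5698

Final: 0.5698


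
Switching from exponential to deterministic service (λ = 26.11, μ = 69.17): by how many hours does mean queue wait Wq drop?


ρ = 26.11/69.17 = 0.3775
Wq(M/M/1) = ρ/(μ−λ) = 0.3775/43.06 = 0.008766 hr
Wq(M/D/1) = ρ/(2(μ−λ)) = 0.004383 hr
Savings = 0.008766 − 0.004383 = 0.004383 hr

Final: 0.004383 hr


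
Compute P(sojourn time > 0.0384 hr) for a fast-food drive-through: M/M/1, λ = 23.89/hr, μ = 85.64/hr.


W ~ Exponential(μ−λ) for M/M/1.
μ − λ = 85.64 − 23.89 = 61.7500
P(W > t) = e^{−(μ−λ)t} = e^{−2.3712} = 0.093369

Final: 0.093369


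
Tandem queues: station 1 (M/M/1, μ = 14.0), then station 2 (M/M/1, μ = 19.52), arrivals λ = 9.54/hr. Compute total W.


Each node sees arrival rate λ = 9.54/hr (tandem ⇒ throughput preserved).
W₁ = 1/(μ₁−λ) = 1/(14.0−9.54) = 0.22422 hr
W₂ = 1/(μ₂−λ) = 1/(19.52−9.54) = 0.10020 hr
W_total = W₁ + W₂ = 0.22422 + 0.10020 = 0.32442 hr

Final: 0.32442 hr


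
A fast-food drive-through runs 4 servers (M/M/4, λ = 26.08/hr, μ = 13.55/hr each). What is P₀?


a = λ/μ = 26.08/13.55 = 1.9247; ρ = a/c = 0.4812
Σ_{k=0}^{3} a^k/k! (terms k=0..3) = 1.00000 + 1.92472 + 1.85228 + 1.18838 = 5.96538
Tail: a^4/(4!(1−ρ)) = 13.72376/(24·0.5188) = 1.10216
P₀ = 1/(5.96538 + 1.10216) = 1/7.06754 = 0.141492

Final: 0.141492


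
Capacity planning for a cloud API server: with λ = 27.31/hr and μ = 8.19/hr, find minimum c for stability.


Stability requires cμ > λ ⇔ c > λ/μ.
λ/μ = 27.31/8.19 = 3.3346
Minimum integer c = ⌊3.3346⌋ + 1 = 4
Check: 4·8.19 = 32.76 > 27.31, while 3·8.19 = 24.57 ≤ 27.31

Final: 4 servers


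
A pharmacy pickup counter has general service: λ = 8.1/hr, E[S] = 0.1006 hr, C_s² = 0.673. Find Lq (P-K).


ρ = λ·E[S] = 8.1·0.1006 = 0.8149
Lq = ρ²(1+C_s²)/(2(1−ρ)) = 0.6640·(1+0.673)/(2·0.1851)
= 0.6640·1.6730/0.3703 = 3.00007

Final: 3.00007


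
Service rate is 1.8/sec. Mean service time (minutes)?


Mean service time = 1/μ = 1/1.8 second = 0.55556 second
In minutes: 0.55556 × 0.0166667 = 0.009259 min

Final: 0.009259 min


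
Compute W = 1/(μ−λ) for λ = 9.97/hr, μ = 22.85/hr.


W = 1/(μ−λ) = 1/(22.85 − 9.97) = 1/12.88 = 0.07764 hr

Final: 0.07764 hr


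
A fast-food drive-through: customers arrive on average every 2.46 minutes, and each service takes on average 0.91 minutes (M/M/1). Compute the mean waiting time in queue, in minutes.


λ = 60/2.46 = 24.3902 /hr
μ = 60/0.91 = 65.9341 /hr
ρ = λ/μ = 24.3902/65.9341 = 0.3699
Wq = ρ/(μ−λ) = 0.3699/(65.9341−24.3902) = 0.008904 hr
In minutes: 0.008904·60 = 0.5343 min

Final: 0.5343 min


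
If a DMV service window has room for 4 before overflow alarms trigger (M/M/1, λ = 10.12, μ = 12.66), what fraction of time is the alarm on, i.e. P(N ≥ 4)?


ρ = 10.12/12.66 = 0.7994
P(N ≥ n) = ρ^n = 0.7994^4 = 0.408307

Final: 0.408307


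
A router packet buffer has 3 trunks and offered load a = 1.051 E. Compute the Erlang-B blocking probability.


B(c,a) = (a^c/c!) / Σ_{k=0}^{c} a^k/k!
a^3/3! = 0.193489
Σ terms (k=0..3): 1.00000 + 1.05100 + 0.55230 + 0.19349 = 2.796790
B = 0.193489/2.796790 = 0.069183

Final: 0.069183


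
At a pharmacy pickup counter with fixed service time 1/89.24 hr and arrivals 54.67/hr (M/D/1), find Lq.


ρ = 54.67/89.24 = 0.6126
M/D/1: Lq = ρ²/(2(1−ρ)) = 0.3753/(2·0.3874) = 0.48441

Final: 0.48441


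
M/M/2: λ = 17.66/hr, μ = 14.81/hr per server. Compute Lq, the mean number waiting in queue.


a = λ/μ = 1.1924; ρ = a/2 = 0.5962
P₀ = 0.252961
Lq = P₀·a^c·ρ / (c!·(1−ρ)²) = 0.252961·1.42191·0.5962/(2·0.16304)
= 0.65767

Final: 0.65767


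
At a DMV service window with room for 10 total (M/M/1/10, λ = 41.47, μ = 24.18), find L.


ρ = 41.47/24.18 = 1.7151
L = ρ[1 − (K+1)ρ^K + Kρ^(K+1)] / [(1−ρ)(1−ρ^(K+1))]
Numerator: 1.7151·(1 − 11·220.179757 + 10·377.620121) = 2324.281820
Denominator: (-0.7151)·(-376.620121) = 269.303635
L = 2324.281820/269.303635 = 8.6307

Final: 8.6307


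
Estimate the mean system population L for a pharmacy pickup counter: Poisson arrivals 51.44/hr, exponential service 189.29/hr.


ρ = λ/μ = 51.44/189.29 = 0.2718
L = ρ/(1−ρ) = 0.2718/(1 − 0.2718) = 0.2718/0.7282 = 0.3732

Final: 0.3732


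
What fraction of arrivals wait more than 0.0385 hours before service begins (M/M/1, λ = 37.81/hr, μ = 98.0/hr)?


ρ = 37.81/98.0 = 0.3858
P(Wq > t) = ρ·e^{−(μ−λ)t} = 0.3858·e^{−2.3173}
= 0.3858·0.098538 = 0.038017

Final: 0.038017


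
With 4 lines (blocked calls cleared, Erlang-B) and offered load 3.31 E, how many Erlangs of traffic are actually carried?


B(4,3.31) = 0.240068 (Erlang-B)
Carried load = a(1 − B) = 3.31·(1 − 0.240068) = 3.31·0.759932 = 2.5154 E

Final: 2.5154 Erlangs


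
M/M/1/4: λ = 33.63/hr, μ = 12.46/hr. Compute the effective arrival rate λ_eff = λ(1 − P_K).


ρ = 2.6990; P_K = (1−ρ)ρ^4/(1−ρ^5) = 0.633923
λ_eff = λ(1 − P_K) = 33.63·(1 − 0.633923) = 33.63·0.366077 = 12.3112 /hr

Final: 12.3112 /hr


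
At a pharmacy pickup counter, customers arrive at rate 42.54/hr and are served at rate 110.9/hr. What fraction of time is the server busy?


ρ = λ/μ = 42.54/110.9 = 0.3836

Final: 0.3836


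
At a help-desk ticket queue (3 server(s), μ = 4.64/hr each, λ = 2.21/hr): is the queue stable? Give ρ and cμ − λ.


Total capacity cμ = 3·4.64 = 13.92/hr
ρ = λ/(cμ) = 2.21/13.92 = 0.1588
Stable ⇔ ρ < 1: YES
Spare capacity = cμ − λ = 13.92 − 2.21 = 11.71/hr

Final: ρ = 0.1588; stable; margin = 11.71/hr


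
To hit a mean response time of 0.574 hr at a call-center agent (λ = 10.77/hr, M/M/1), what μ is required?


W = 1/(μ−λ) ⇒ μ − λ = 1/W = 1/0.574 = 1.7422
μ = λ + 1/W = 10.77 + 1.7422 = 12.5122 per hr

Final: 12.5122 /hr


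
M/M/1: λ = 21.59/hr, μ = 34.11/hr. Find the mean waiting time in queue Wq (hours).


ρ = 21.59/34.11 = 0.6330
Wq = ρ/(μ−λ) = 0.6330/(34.11 − 21.59) = 0.6330/12.52 = 0.05056 hr

Final: 0.05056 hr


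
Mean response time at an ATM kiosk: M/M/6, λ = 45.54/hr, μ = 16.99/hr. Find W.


a = 2.6804; ρ = 0.4467; P₀ = 0.067949
Lq = P₀·a^c·ρ/(c!(1−ρ)²) = 0.05108
Wq = Lq/λ = 0.05108/45.54 = 0.001122 hr
W = Wq + 1/μ = 0.001122 + 0.05886 = 0.05998 hr

Final: 0.05998 hr


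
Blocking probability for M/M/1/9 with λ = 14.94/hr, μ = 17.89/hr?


ρ = λ/μ = 14.94/17.89 = 0.8351
P_K = (1−ρ)ρ^K/(1−ρ^(K+1)) = (0.1649·0.197543)/(1 − 0.164969)
= 0.032574/0.835031 = 0.039010

Final: 0.039010


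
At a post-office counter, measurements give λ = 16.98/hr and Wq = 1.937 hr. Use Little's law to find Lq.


Lq = λWq = 16.98·1.937 = 32.8903

Final: 32.8903


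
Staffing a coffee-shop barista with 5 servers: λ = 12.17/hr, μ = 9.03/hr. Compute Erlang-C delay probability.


a = λ/μ = 1.3477; ρ = a/5 = 0.2695
P₀ = 0.259598 (from M/M/c formula)
C(c,a) = [a^c/(c!(1−ρ))]·P₀ = [4.44646/(120·0.7305)]·0.259598
= 0.05073·0.259598 = 0.013169

Final: 0.013169


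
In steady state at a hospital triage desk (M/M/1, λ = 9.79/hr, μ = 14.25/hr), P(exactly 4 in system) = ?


ρ = 9.79/14.25 = 0.6870
P_n = (1−ρ)·ρ^n = (1 − 0.6870)·0.6870^4 = 0.3130·0.222777 = 0.069725

Final: 0.069725


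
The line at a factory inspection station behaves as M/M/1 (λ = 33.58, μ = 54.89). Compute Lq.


ρ = 33.58/54.89 = 0.6118
Lq = ρ²/(1−ρ) = 0.3743/0.3882 = 0.9640

Final: 0.9640


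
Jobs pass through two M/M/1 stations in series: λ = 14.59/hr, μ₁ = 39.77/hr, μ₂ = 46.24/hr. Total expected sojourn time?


Each node sees arrival rate λ = 14.59/hr (tandem ⇒ throughput preserved).
W₁ = 1/(μ₁−λ) = 1/(39.77−14.59) = 0.03971 hr
W₂ = 1/(μ₂−λ) = 1/(46.24−14.59) = 0.03160 hr
W_total = W₁ + W₂ = 0.03971 + 0.03160 = 0.07131 hr

Final: 0.07131 hr


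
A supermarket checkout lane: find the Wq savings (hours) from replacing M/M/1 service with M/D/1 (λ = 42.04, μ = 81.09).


ρ = 42.04/81.09 = 0.5184
Wq(M/M/1) = ρ/(μ−λ) = 0.5184/39.05 = 0.01328 hr
Wq(M/D/1) = ρ/(2(μ−λ)) = 0.006638 hr
Savings = 0.01328 − 0.006638 = 0.006638 hr

Final: 0.006638 hr
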